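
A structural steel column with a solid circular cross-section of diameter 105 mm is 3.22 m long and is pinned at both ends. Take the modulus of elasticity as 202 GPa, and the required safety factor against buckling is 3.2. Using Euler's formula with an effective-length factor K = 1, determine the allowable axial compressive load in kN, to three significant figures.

I = πd⁴/64 = π×105⁴/64 = 5.967×10^6 mm⁴.
Effective length L_e = KL = 1×3.22 m = 3220 mm.
Euler critical load P_cr = π²EI/L_e² = π²×202000×5.967×10^6/3220² = 1.147×10^6 N.
P_allow = P_cr/n = 1.147×10^6/3.2 = 358500 N.

P_allow = 359 kN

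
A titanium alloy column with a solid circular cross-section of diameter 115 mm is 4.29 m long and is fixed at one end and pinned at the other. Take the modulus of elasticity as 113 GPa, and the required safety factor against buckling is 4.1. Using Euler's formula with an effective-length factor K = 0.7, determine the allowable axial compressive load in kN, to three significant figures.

I = πd⁴/64 = π×115⁴/64 = 8.585×10^6 mm⁴.
Effective length L_e = KL = 0.7×4.29 m = 3003 mm.
Euler critical load P_cr = π²EI/L_e² = π²×113000×8.585×10^6/3003² = 1.062×10^6 N.
P_allow = P_cr/n = 1.062×10^6/4.1 = 259000 N.

P_allow = 259 kN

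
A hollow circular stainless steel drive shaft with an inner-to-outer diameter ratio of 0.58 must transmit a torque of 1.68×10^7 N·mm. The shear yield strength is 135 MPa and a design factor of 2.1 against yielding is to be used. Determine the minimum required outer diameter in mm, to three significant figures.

d_o = 114 mm

τ_allow = 135/2.1 = 64.29 MPa.
For a hollow shaft τ = 16T/[πd_o³(1−k⁴)] with k = 0.58, so 1−k⁴ = 0.8868.
d_o³ = 16T/[π τ_allow (1−k⁴)] = 16×1.6800×10^7/(π×64.29×0.8868) = 1.501×10^6 mm³.
d_o = 114.5 mm.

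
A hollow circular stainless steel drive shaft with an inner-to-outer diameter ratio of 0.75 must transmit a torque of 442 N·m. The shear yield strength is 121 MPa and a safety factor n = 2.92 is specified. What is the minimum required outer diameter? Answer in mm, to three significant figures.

d_o = 43.0 mm

τ_allow = 121/2.92 = 41.44 MPa.
For a hollow shaft τ = 16T/[πd_o³(1−k⁴)] with k = 0.75, so 1−k⁴ = 0.6836.
d_o³ = 16T/[π τ_allow (1−k⁴)] = 16×442000/(π×41.44×0.6836) = 79470 mm³.
d_o = 42.99 mm.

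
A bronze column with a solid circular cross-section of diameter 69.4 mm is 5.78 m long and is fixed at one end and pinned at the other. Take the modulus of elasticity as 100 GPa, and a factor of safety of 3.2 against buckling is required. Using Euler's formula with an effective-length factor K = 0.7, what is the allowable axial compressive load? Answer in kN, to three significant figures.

P_allow = 21.5 kN

I = πd⁴/64 = π×69.4⁴/64 = 1.139×10^6 mm⁴.
Effective length L_e = KL = 0.7×5.78 m = 4046 mm.
Euler critical load P_cr = π²EI/L_e² = π²×100000×1.139×10^6/4046² = 68650 N.
P_allow = P_cr/n = 68650/3.2 = 21450 N.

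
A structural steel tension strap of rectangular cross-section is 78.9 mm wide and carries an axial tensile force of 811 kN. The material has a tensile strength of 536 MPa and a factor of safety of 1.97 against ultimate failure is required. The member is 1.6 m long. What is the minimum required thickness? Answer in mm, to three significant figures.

σ_allow = 536/1.97 = 272.1 MPa.
Required area A = F/σ_allow = 811000/272.1 = 2981 mm².
t = A/w = 2981/78.9 = 37.78 mm.

t = 37.8 mm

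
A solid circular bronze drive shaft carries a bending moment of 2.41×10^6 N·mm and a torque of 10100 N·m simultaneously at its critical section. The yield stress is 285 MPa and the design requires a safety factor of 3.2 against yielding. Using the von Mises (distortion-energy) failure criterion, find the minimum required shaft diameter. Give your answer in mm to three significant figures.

d = 101 mm

σ_allow = σ_y/n = 285/3.2 = 89.06 MPa.
For a solid shaft σ_b = 32M/(πd³) and τ = 16T/(πd³), so the von Mises stress is σ' = (16/πd³)·√(4M²+3T²).
√(4M²+3T²) = √(4×(2.410×10^6)² + 3×(1.010×10^7)²) = 1.815×10^7 N·mm.
d³ = 16×1.815×10^7/(π×89.06) = 1.038×10^6 mm³.
d = 101.2 mm.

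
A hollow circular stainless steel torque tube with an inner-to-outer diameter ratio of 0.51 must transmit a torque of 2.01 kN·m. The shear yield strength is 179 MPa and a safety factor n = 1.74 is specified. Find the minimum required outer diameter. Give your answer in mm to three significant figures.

d_o = 47.4 mm

τ_allow = 179/1.74 = 102.9 MPa.
For a hollow shaft τ = 16T/[πd_o³(1−k⁴)] with k = 0.51, so 1−k⁴ = 0.9323.
d_o³ = 16T/[π τ_allow (1−k⁴)] = 16×2010000/(π×102.9×0.9323) = 106700 mm³.
d_o = 47.43 mm.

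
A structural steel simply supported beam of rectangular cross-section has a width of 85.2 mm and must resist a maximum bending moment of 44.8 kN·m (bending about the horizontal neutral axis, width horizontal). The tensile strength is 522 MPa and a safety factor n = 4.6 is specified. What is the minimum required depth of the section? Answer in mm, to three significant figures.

σ_allow = 522/4.6 = 113.5 MPa.
For a rectangular section σ = 6M/(bh²), so h² = 6M/(b σ_allow) = 6×4.4800×10^7/(85.2×113.5) = 27800 mm².
h = 166.7 mm.

h = 167 mm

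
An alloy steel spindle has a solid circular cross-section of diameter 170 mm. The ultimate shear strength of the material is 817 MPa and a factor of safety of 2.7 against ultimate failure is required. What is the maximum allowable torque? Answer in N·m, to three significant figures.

τ_allow = 817/2.7 = 302.6 MPa.
For a solid shaft T_allow = τ_allow·πd³/16; πd³/16 = π×170³/16 = 964700 mm³.
T_allow = 302.6×964700 = 2.919×10^8 N·mm = 291900 N·m.

T_allow = 2.92×10^5 N·m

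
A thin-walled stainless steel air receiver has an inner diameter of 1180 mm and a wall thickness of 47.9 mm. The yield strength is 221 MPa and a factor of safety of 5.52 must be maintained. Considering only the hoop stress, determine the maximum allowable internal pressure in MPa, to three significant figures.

p_allow = 3.25 MPa

σ_allow = 221/5.52 = 40.04 MPa.
σ_h = pD/(2t) → p_allow = 2σ_allow t/D = 2×40.04×47.9/1180 = 3.250 MPa.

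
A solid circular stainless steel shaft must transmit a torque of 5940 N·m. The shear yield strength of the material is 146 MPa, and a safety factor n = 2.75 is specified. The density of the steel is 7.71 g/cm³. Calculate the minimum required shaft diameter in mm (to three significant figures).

Allowable shear stress τ_allow = 146/2.75 = 53.09 MPa.
For a solid shaft τ = 16T/(πd³), so d³ = 16T/(π τ_allow) = 16×5940000/(π×53.09) = 569800 mm³.
d = (569800)^(1/3) = 82.90 mm.

d = 82.9 mm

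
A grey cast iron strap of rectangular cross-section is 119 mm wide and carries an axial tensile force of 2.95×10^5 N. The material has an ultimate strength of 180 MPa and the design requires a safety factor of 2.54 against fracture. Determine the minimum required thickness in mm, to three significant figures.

t = 35.0 mm

σ_allow = 180/2.54 = 70.87 MPa.
Required area A = F/σ_allow = 295000/70.87 = 4163 mm².
t = A/w = 4163/119 = 34.98 mm.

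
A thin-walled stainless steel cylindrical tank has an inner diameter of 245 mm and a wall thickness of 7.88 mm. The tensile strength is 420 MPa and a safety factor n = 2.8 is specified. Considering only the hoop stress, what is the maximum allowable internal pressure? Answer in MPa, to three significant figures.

p_allow = 9.65 MPa

σ_allow = 420/2.8 = 150.0 MPa.
σ_h = pD/(2t) → p_allow = 2σ_allow t/D = 2×150.0×7.88/245 = 9.649 MPa.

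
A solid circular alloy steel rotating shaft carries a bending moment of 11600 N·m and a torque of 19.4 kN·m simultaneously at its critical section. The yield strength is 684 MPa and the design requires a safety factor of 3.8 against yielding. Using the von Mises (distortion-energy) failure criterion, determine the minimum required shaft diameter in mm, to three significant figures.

σ_allow = σ_y/n = 684/3.8 = 180.0 MPa.
For a solid shaft σ_b = 32M/(πd³) and τ = 16T/(πd³), so the von Mises stress is σ' = (16/πd³)·√(4M²+3T²).
√(4M²+3T²) = √(4×(1.160×10^7)² + 3×(1.940×10^7)²) = 4.083×10^7 N·mm.
d³ = 16×4.083×10^7/(π×180.0) = 1.155×10^6 mm³.
d = 104.9 mm.

d = 105 mm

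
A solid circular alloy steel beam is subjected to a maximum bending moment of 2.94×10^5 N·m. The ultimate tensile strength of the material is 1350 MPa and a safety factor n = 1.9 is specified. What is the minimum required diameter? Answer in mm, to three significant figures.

σ_allow = 1350/1.9 = 710.5 MPa.
For a solid circular section σ = 32M/(πd³), so d³ = 32M/(π σ_allow) = 32×2.9400×10^8/(π×710.5) = 4.215×10^6 mm³.
d = 161.5 mm.

d = 162 mm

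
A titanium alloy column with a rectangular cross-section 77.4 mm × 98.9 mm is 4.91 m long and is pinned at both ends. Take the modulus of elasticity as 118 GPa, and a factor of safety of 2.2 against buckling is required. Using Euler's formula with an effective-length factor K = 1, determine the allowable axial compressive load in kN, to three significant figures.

Buckling occurs about the weak axis: I_min = h·b³/12 = 98.9×77.4³/12 = 3.822×10^6 mm⁴ (b = 77.4 mm is the smaller dimension).
Effective length L_e = KL = 1×4.91 m = 4910 mm.
Euler critical load P_cr = π²EI/L_e² = π²×118000×3.822×10^6/4910² = 184600 N.
P_allow = P_cr/n = 184600/2.2 = 83910 N.

P_allow = 83.9 kN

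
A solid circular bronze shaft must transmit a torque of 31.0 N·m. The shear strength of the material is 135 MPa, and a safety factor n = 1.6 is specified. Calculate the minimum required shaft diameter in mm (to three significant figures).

d = 12.3 mm

Allowable shear stress τ_allow = 135/1.6 = 84.38 MPa.
For a solid shaft τ = 16T/(πd³), so d³ = 16T/(π τ_allow) = 16×31000/(π×84.38) = 1871 mm³.
d = (1871)^(1/3) = 12.32 mm.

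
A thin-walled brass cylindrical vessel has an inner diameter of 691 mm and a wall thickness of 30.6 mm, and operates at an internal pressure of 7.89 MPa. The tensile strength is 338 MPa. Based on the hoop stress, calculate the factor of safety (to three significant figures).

σ_h = pD/(2t) = 7.89×691/(2×30.6) = 89.08 MPa.
n = 338/89.08 = 3.794.

n = 3.79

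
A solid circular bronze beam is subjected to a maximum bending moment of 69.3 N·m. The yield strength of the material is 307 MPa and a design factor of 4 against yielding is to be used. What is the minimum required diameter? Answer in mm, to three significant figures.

d = 21.0 mm

σ_allow = 307/4 = 76.75 MPa.
For a solid circular section σ = 32M/(πd³), so d³ = 32M/(π σ_allow) = 32×69300/(π×76.75) = 9197 mm³.
d = 20.95 mm.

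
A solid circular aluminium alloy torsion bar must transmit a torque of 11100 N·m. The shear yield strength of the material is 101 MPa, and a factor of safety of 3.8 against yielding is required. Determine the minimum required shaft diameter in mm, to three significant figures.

Allowable shear stress τ_allow = 101/3.8 = 26.58 MPa.
For a solid shaft τ = 16T/(πd³), so d³ = 16T/(π τ_allow) = 16×1.1100×10^7/(π×26.58) = 2.127×10^6 mm³.
d = (2.127×10^6)^(1/3) = 128.6 mm.

d = 129 mm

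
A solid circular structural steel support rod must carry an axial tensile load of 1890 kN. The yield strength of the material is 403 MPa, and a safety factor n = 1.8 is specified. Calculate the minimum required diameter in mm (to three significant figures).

Allowable stress σ_allow = 403/1.8 = 223.9 MPa.
Required area A = F/σ_allow = 1890000/223.9 = 8442 mm².
A = πd²/4 → d = √(4A/π) = 103.7 mm.

d = 104 mm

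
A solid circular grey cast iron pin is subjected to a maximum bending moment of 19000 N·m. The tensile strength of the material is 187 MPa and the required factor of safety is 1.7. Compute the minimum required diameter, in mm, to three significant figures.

σ_allow = 187/1.7 = 110.0 MPa.
For a solid circular section σ = 32M/(πd³), so d³ = 32M/(π σ_allow) = 32×1.9000×10^7/(π×110.0) = 1.759×10^6 mm³.
d = 120.7 mm.

d = 121 mm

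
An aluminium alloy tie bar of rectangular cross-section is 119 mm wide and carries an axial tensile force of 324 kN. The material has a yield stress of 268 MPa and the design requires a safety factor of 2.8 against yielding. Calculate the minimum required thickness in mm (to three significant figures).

t = 28.4 mm

σ_allow = 268/2.8 = 95.71 MPa.
Required area A = F/σ_allow = 324000/95.71 = 3385 mm².
t = A/w = 3385/119 = 28.45 mm.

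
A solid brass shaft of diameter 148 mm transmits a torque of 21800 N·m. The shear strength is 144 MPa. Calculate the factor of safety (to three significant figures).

n = 4.20

τ = 16T/(πd³) = 16×2.1800×10^7/(π×148³) = 34.25 MPa.
n = τ_limit/τ = 144/34.25 = 4.205.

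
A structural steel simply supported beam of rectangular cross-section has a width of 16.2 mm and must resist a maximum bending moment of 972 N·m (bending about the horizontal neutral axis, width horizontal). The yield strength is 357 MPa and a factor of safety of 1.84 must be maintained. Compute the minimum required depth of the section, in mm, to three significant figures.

σ_allow = 357/1.84 = 194.0 MPa.
For a rectangular section σ = 6M/(bh²), so h² = 6M/(b σ_allow) = 6×972000/(16.2×194.0) = 1855 mm².
h = 43.08 mm.

h = 43.1 mm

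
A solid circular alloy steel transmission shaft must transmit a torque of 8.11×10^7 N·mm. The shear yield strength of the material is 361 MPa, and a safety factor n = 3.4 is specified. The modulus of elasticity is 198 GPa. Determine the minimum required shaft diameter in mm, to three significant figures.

d = 157 mm

Allowable shear stress τ_allow = 361/3.4 = 106.2 MPa.
For a solid shaft τ = 16T/(πd³), so d³ = 16T/(π τ_allow) = 16×8.1100×10^7/(π×106.2) = 3.890×10^6 mm³.
d = (3.890×10^6)^(1/3) = 157.3 mm.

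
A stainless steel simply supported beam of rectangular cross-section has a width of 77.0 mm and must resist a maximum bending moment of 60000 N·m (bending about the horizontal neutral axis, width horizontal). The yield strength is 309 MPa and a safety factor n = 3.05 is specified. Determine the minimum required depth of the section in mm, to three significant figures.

h = 215 mm

σ_allow = 309/3.05 = 101.3 MPa.
For a rectangular section σ = 6M/(bh²), so h² = 6M/(b σ_allow) = 6×6.0000×10^7/(77.0×101.3) = 46150 mm².
h = 214.8 mm.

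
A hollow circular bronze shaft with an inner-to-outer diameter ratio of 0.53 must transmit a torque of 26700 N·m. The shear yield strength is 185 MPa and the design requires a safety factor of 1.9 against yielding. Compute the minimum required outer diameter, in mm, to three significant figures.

τ_allow = 185/1.9 = 97.37 MPa.
For a hollow shaft τ = 16T/[πd_o³(1−k⁴)] with k = 0.53, so 1−k⁴ = 0.9211.
d_o³ = 16T/[π τ_allow (1−k⁴)] = 16×2.6700×10^7/(π×97.37×0.9211) = 1.516×10^6 mm³.
d_o = 114.9 mm.

d_o = 115 mm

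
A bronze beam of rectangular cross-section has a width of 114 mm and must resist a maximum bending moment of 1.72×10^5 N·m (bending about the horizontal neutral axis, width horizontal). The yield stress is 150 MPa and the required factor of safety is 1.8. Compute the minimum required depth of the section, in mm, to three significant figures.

h = 330 mm

σ_allow = 150/1.8 = 83.33 MPa.
For a rectangular section σ = 6M/(bh²), so h² = 6M/(b σ_allow) = 6×1.7200×10^8/(114×83.33) = 108600 mm².
h = 329.6 mm.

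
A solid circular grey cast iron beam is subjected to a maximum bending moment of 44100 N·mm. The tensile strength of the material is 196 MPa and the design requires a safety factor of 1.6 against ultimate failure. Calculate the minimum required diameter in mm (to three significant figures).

σ_allow = 196/1.6 = 122.5 MPa.
For a solid circular section σ = 32M/(πd³), so d³ = 32M/(π σ_allow) = 32×44100/(π×122.5) = 3667 mm³.
d = 15.42 mm.

d = 15.4 mm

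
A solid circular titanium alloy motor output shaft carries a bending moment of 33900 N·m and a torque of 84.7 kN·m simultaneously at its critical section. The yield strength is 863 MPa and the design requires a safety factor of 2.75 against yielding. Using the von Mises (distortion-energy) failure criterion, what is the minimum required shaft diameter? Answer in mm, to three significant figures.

σ_allow = σ_y/n = 863/2.75 = 313.8 MPa.
For a solid shaft σ_b = 32M/(πd³) and τ = 16T/(πd³), so the von Mises stress is σ' = (16/πd³)·√(4M²+3T²).
√(4M²+3T²) = √(4×(3.390×10^7)² + 3×(8.470×10^7)²) = 1.616×10^8 N·mm.
d³ = 16×1.616×10^8/(π×313.8) = 2.623×10^6 mm³.
d = 137.9 mm.

d = 138 mm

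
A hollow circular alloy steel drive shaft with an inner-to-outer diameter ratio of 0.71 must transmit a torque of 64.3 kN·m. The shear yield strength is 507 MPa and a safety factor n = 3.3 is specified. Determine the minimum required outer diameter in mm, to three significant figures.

d_o = 142 mm

τ_allow = 507/3.3 = 153.6 MPa.
For a hollow shaft τ = 16T/[πd_o³(1−k⁴)] with k = 0.71, so 1−k⁴ = 0.7459.
d_o³ = 16T/[π τ_allow (1−k⁴)] = 16×6.4300×10^7/(π×153.6×0.7459) = 2.858×10^6 mm³.
d_o = 141.9 mm.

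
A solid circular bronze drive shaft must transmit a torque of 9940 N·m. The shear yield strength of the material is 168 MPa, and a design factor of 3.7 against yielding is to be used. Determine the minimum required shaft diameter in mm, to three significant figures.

d = 104 mm

Allowable shear stress τ_allow = 168/3.7 = 45.41 MPa.
For a solid shaft τ = 16T/(πd³), so d³ = 16T/(π τ_allow) = 16×9940000/(π×45.41) = 1.115×10^6 mm³.
d = (1.115×10^6)^(1/3) = 103.7 mm.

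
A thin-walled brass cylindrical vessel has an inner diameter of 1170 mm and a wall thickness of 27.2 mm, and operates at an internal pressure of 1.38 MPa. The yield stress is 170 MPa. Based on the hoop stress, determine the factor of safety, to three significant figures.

n = 5.73

σ_h = pD/(2t) = 1.38×1170/(2×27.2) = 29.68 MPa.
n = 170/29.68 = 5.728.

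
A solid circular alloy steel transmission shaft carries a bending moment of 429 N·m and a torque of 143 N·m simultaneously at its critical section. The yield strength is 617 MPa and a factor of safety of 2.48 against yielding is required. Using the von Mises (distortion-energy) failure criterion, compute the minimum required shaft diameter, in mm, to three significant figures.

d = 26.3 mm

σ_allow = σ_y/n = 617/2.48 = 248.8 MPa.
For a solid shaft σ_b = 32M/(πd³) and τ = 16T/(πd³), so the von Mises stress is σ' = (16/πd³)·√(4M²+3T²).
√(4M²+3T²) = √(4×(429000)² + 3×(143000)²) = 893000 N·mm.
d³ = 16×893000/(π×248.8) = 18280 mm³.
d = 26.34 mm.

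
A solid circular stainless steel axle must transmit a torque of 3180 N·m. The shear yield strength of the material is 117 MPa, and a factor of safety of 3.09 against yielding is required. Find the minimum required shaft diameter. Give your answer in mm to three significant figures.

Allowable shear stress τ_allow = 117/3.09 = 37.86 MPa.
For a solid shaft τ = 16T/(πd³), so d³ = 16T/(π τ_allow) = 16×3180000/(π×37.86) = 427700 mm³.
d = (427700)^(1/3) = 75.35 mm.

d = 75.3 mm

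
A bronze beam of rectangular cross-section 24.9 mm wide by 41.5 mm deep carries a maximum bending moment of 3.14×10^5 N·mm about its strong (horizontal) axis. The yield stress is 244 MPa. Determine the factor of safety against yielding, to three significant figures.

Section modulus S = bh²/6 = 24.9×41.5²/6 = 7147 mm³.
σ = M/S = 314000/7147 = 43.93 MPa.
n = 244/43.93 = 5.554.

n = 5.55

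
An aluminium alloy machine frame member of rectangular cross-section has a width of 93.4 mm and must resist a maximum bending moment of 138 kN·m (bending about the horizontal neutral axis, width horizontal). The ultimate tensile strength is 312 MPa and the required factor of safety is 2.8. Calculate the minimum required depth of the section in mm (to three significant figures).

σ_allow = 312/2.8 = 111.4 MPa.
For a rectangular section σ = 6M/(bh²), so h² = 6M/(b σ_allow) = 6×1.3800×10^8/(93.4×111.4) = 79560 mm².
h = 282.1 mm.

h = 282 mm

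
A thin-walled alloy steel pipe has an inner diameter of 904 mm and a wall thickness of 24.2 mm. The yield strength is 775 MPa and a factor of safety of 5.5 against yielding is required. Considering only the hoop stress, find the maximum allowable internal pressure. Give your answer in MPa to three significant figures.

p_allow = 7.54 MPa

σ_allow = 775/5.5 = 140.9 MPa.
σ_h = pD/(2t) → p_allow = 2σ_allow t/D = 2×140.9×24.2/904 = 7.544 MPa.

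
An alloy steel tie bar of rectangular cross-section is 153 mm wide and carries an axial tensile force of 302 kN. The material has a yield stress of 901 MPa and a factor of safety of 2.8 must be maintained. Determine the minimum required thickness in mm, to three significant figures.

σ_allow = 901/2.8 = 321.8 MPa.
Required area A = F/σ_allow = 302000/321.8 = 938.5 mm².
t = A/w = 938.5/153 = 6.134 mm.

t = 6.13 mm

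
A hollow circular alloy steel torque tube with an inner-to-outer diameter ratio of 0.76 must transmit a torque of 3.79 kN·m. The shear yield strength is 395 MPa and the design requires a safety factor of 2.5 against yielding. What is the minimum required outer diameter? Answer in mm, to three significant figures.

τ_allow = 395/2.5 = 158.0 MPa.
For a hollow shaft τ = 16T/[πd_o³(1−k⁴)] with k = 0.76, so 1−k⁴ = 0.6664.
d_o³ = 16T/[π τ_allow (1−k⁴)] = 16×3790000/(π×158.0×0.6664) = 183300 mm³.
d_o = 56.81 mm.

d_o = 56.8 mm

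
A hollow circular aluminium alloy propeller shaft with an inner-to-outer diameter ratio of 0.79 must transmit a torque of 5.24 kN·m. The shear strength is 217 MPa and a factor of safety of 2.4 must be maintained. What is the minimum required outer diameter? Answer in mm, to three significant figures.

d_o = 78.5 mm

τ_allow = 217/2.4 = 90.42 MPa.
For a hollow shaft τ = 16T/[πd_o³(1−k⁴)] with k = 0.79, so 1−k⁴ = 0.6105.
d_o³ = 16T/[π τ_allow (1−k⁴)] = 16×5240000/(π×90.42×0.6105) = 483500 mm³.
d_o = 78.49 mm.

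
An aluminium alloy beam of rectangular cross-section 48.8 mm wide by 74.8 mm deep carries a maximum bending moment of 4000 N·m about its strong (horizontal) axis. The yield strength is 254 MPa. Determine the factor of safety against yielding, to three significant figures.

n = 2.89

Section modulus S = bh²/6 = 48.8×74.8²/6 = 45510 mm³.
σ = M/S = 4000000/45510 = 87.90 MPa.
n = 254/87.90 = 2.890.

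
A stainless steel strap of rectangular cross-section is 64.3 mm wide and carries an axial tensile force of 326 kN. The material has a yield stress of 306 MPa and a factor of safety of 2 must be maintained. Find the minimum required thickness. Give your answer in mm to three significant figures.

σ_allow = 306/2 = 153.0 MPa.
Required area A = F/σ_allow = 326000/153.0 = 2131 mm².
t = A/w = 2131/64.3 = 33.14 mm.

t = 33.1 mm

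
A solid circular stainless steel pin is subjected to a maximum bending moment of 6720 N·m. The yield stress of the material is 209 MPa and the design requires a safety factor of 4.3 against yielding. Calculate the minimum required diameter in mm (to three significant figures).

d = 112 mm

σ_allow = 209/4.3 = 48.60 MPa.
For a solid circular section σ = 32M/(πd³), so d³ = 32M/(π σ_allow) = 32×6720000/(π×48.60) = 1.408×10^6 mm³.
d = 112.1 mm.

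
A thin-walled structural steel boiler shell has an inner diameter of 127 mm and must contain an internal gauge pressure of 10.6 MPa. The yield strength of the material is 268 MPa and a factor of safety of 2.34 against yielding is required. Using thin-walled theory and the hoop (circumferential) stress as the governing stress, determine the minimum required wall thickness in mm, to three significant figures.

t = 5.88 mm

σ_allow = 268/2.34 = 114.5 MPa.
Hoop stress σ_h = pD/(2t), so t = pD/(2σ_allow) = 10.6×127/(2×114.5) = 5.877 mm.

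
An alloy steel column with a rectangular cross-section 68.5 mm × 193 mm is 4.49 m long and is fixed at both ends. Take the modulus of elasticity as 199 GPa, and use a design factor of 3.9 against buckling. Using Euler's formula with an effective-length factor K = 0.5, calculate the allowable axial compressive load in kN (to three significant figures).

P_allow = 517 kN

Buckling occurs about the weak axis: I_min = h·b³/12 = 193×68.5³/12 = 5.169×10^6 mm⁴ (b = 68.5 mm is the smaller dimension).
Effective length L_e = KL = 0.5×4.49 m = 2245 mm.
Euler critical load P_cr = π²EI/L_e² = π²×199000×5.169×10^6/2245² = 2.015×10^6 N.
P_allow = P_cr/n = 2.015×10^6/3.9 = 516500 N.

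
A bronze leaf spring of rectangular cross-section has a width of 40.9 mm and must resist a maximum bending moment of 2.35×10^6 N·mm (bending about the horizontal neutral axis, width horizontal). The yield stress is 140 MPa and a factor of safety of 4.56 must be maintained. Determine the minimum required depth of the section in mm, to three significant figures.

σ_allow = 140/4.56 = 30.70 MPa.
For a rectangular section σ = 6M/(bh²), so h² = 6M/(b σ_allow) = 6×2350000/(40.9×30.70) = 11230 mm².
h = 106.0 mm.

h = 106 mm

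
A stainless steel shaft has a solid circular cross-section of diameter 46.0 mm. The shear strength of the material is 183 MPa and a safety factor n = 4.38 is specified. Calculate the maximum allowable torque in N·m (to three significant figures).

T_allow = 799 N·m

τ_allow = 183/4.38 = 41.78 MPa.
For a solid shaft T_allow = τ_allow·πd³/16; πd³/16 = π×46.0³/16 = 19110 mm³.
T_allow = 41.78×19110 = 798500 N·mm = 798.5 N·m.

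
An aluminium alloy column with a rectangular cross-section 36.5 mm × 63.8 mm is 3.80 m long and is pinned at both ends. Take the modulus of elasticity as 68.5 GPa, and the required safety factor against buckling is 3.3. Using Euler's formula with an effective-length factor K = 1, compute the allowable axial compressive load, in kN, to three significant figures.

P_allow = 3.67 kN

Buckling occurs about the weak axis: I_min = h·b³/12 = 63.8×36.5³/12 = 258500 mm⁴ (b = 36.5 mm is the smaller dimension).
Effective length L_e = KL = 1×3.80 m = 3800 mm.
Euler critical load P_cr = π²EI/L_e² = π²×68500×258500/3800² = 12100 N.
P_allow = P_cr/n = 12100/3.3 = 3668 N.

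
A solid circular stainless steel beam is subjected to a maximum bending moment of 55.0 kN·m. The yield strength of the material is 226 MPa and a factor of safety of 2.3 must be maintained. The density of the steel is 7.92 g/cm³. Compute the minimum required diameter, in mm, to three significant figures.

d = 179 mm

σ_allow = 226/2.3 = 98.26 MPa.
For a solid circular section σ = 32M/(πd³), so d³ = 32M/(π σ_allow) = 32×5.5000×10^7/(π×98.26) = 5.701×10^6 mm³.
d = 178.6 mm.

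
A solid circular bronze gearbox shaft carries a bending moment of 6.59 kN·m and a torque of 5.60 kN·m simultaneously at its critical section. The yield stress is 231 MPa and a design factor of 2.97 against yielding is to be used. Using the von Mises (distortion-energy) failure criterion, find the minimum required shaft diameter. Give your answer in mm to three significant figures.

σ_allow = σ_y/n = 231/2.97 = 77.78 MPa.
For a solid shaft σ_b = 32M/(πd³) and τ = 16T/(πd³), so the von Mises stress is σ' = (16/πd³)·√(4M²+3T²).
√(4M²+3T²) = √(4×(6.590×10^6)² + 3×(5.600×10^6)²) = 1.636×10^7 N·mm.
d³ = 16×1.636×10^7/(π×77.78) = 1.072×10^6 mm³.
d = 102.3 mm.

d = 102 mm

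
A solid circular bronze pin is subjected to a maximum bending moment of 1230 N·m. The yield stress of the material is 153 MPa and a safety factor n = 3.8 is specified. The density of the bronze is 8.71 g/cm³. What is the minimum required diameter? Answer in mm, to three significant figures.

d = 67.8 mm

σ_allow = 153/3.8 = 40.26 MPa.
For a solid circular section σ = 32M/(πd³), so d³ = 32M/(π σ_allow) = 32×1230000/(π×40.26) = 311200 mm³.
d = 67.76 mm.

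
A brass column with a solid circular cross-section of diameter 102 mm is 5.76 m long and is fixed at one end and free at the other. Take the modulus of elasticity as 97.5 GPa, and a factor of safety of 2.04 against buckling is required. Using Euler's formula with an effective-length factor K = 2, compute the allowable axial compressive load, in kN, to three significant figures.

I = πd⁴/64 = π×102⁴/64 = 5.313×10^6 mm⁴.
Effective length L_e = KL = 2×5.76 m = 11520 mm.
Euler critical load P_cr = π²EI/L_e² = π²×97500×5.313×10^6/11520² = 38530 N.
P_allow = P_cr/n = 38530/2.04 = 18890 N.

P_allow = 18.9 kN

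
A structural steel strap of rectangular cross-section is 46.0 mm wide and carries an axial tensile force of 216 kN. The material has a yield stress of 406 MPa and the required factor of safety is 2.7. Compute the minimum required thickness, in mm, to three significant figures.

t = 31.2 mm

σ_allow = 406/2.7 = 150.4 MPa.
Required area A = F/σ_allow = 216000/150.4 = 1436 mm².
t = A/w = 1436/46.0 = 31.23 mm.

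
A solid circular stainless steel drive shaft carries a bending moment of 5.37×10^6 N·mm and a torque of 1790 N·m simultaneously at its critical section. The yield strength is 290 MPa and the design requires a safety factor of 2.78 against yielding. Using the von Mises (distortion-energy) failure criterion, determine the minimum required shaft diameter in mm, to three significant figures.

d = 81.7 mm

σ_allow = σ_y/n = 290/2.78 = 104.3 MPa.
For a solid shaft σ_b = 32M/(πd³) and τ = 16T/(πd³), so the von Mises stress is σ' = (16/πd³)·√(4M²+3T²).
√(4M²+3T²) = √(4×(5.370×10^6)² + 3×(1.790×10^6)²) = 1.118×10^7 N·mm.
d³ = 16×1.118×10^7/(π×104.3) = 545800 mm³.
d = 81.72 mm.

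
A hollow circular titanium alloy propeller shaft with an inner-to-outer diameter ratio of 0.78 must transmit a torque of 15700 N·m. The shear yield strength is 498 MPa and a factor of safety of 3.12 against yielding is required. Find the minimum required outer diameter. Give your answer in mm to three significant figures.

τ_allow = 498/3.12 = 159.6 MPa.
For a hollow shaft τ = 16T/[πd_o³(1−k⁴)] with k = 0.78, so 1−k⁴ = 0.6298.
d_o³ = 16T/[π τ_allow (1−k⁴)] = 16×1.5700×10^7/(π×159.6×0.6298) = 795300 mm³.
d_o = 92.65 mm.

d_o = 92.7 mm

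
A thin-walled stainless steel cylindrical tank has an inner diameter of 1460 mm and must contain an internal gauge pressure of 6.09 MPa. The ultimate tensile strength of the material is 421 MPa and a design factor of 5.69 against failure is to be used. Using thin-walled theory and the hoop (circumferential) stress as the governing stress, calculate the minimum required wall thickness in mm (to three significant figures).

σ_allow = 421/5.69 = 73.99 MPa.
Hoop stress σ_h = pD/(2t), so t = pD/(2σ_allow) = 6.09×1460/(2×73.99) = 60.09 mm.

t = 60.1 mm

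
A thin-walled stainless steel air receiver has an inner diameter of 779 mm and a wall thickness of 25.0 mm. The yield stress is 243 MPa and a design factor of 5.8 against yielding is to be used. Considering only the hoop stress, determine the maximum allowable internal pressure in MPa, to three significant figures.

σ_allow = 243/5.8 = 41.90 MPa.
σ_h = pD/(2t) → p_allow = 2σ_allow t/D = 2×41.90×25.0/779 = 2.689 MPa.

p_allow = 2.69 MPa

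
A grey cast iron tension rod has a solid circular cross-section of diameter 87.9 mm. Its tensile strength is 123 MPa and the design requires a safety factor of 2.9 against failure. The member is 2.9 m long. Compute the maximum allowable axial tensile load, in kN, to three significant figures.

F_allow = 257 kN

σ_allow = 123/2.9 = 42.41 MPa.
A = πd²/4 = π×87.9²/4 = 6068 mm².
F_allow = σ_allow × A = 42.41×6068 = 257400 N.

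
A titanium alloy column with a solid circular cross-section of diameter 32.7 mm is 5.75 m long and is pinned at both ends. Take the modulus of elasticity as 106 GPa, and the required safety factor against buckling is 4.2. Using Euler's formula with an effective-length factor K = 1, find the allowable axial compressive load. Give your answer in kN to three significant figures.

P_allow = 0.423 kN

I = πd⁴/64 = π×32.7⁴/64 = 56130 mm⁴.
Effective length L_e = KL = 1×5.75 m = 5750 mm.
Euler critical load P_cr = π²EI/L_e² = π²×106000×56130/5750² = 1776 N.
P_allow = P_cr/n = 1776/4.2 = 422.8 N.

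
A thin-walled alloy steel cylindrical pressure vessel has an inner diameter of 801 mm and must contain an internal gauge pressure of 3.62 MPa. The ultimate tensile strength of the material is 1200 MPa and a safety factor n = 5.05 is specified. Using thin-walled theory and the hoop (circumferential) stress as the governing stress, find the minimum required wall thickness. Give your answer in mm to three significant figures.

σ_allow = 1200/5.05 = 237.6 MPa.
Hoop stress σ_h = pD/(2t), so t = pD/(2σ_allow) = 3.62×801/(2×237.6) = 6.101 mm.

t = 6.10 mm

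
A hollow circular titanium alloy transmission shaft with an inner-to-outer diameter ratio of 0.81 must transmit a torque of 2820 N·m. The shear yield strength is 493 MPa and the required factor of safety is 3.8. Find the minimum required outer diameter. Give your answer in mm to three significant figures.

τ_allow = 493/3.8 = 129.7 MPa.
For a hollow shaft τ = 16T/[πd_o³(1−k⁴)] with k = 0.81, so 1−k⁴ = 0.5695.
d_o³ = 16T/[π τ_allow (1−k⁴)] = 16×2820000/(π×129.7×0.5695) = 194400 mm³.
d_o = 57.93 mm.

d_o = 57.9 mm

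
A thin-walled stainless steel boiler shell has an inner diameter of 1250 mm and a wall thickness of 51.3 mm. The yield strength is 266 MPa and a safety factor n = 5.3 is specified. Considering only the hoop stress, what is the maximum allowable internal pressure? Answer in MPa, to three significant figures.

p_allow = 4.12 MPa

σ_allow = 266/5.3 = 50.19 MPa.
σ_h = pD/(2t) → p_allow = 2σ_allow t/D = 2×50.19×51.3/1250 = 4.119 MPa.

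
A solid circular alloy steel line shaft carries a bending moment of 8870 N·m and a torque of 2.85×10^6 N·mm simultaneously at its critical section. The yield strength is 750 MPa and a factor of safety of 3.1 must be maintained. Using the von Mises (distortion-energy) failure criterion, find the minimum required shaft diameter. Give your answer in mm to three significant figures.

σ_allow = σ_y/n = 750/3.1 = 241.9 MPa.
For a solid shaft σ_b = 32M/(πd³) and τ = 16T/(πd³), so the von Mises stress is σ' = (16/πd³)·√(4M²+3T²).
√(4M²+3T²) = √(4×(8.870×10^6)² + 3×(2.850×10^6)²) = 1.841×10^7 N·mm.
d³ = 16×1.841×10^7/(π×241.9) = 387600 mm³.
d = 72.91 mm.

d = 72.9 mm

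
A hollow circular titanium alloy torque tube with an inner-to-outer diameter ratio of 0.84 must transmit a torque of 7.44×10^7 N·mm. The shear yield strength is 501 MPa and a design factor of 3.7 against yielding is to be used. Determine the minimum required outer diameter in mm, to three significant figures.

τ_allow = 501/3.7 = 135.4 MPa.
For a hollow shaft τ = 16T/[πd_o³(1−k⁴)] with k = 0.84, so 1−k⁴ = 0.5021.
d_o³ = 16T/[π τ_allow (1−k⁴)] = 16×7.4400×10^7/(π×135.4×0.5021) = 5.573×10^6 mm³.
d_o = 177.3 mm.

d_o = 177 mm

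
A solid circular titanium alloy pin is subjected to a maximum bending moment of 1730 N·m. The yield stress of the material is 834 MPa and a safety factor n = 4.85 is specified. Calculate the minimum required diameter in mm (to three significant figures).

σ_allow = 834/4.85 = 172.0 MPa.
For a solid circular section σ = 32M/(πd³), so d³ = 32M/(π σ_allow) = 32×1730000/(π×172.0) = 102500 mm³.
d = 46.80 mm.

d = 46.8 mm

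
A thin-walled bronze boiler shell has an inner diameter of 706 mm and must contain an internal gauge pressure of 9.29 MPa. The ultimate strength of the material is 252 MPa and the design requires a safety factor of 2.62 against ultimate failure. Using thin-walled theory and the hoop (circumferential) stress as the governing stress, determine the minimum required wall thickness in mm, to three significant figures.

σ_allow = 252/2.62 = 96.18 MPa.
Hoop stress σ_h = pD/(2t), so t = pD/(2σ_allow) = 9.29×706/(2×96.18) = 34.10 mm.

t = 34.1 mm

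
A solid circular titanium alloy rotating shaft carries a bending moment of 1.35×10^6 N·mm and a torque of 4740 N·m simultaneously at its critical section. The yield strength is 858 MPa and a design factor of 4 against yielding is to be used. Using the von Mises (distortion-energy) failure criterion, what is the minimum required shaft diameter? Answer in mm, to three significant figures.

d = 59.0 mm

σ_allow = σ_y/n = 858/4 = 214.5 MPa.
For a solid shaft σ_b = 32M/(πd³) and τ = 16T/(πd³), so the von Mises stress is σ' = (16/πd³)·√(4M²+3T²).
√(4M²+3T²) = √(4×(1.350×10^6)² + 3×(4.740×10^6)²) = 8.642×10^6 N·mm.
d³ = 16×8.642×10^6/(π×214.5) = 205200 mm³.
d = 58.98 mm.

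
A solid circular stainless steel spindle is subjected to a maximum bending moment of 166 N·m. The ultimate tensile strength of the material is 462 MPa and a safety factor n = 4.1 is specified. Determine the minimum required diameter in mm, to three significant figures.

d = 24.7 mm

σ_allow = 462/4.1 = 112.7 MPa.
For a solid circular section σ = 32M/(πd³), so d³ = 32M/(π σ_allow) = 32×166000/(π×112.7) = 15010 mm³.
d = 24.67 mm.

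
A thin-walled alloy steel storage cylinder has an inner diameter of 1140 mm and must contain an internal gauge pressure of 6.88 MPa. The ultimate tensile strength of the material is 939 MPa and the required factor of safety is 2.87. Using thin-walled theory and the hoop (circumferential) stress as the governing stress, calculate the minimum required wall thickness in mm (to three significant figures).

t = 12.0 mm

σ_allow = 939/2.87 = 327.2 MPa.
Hoop stress σ_h = pD/(2t), so t = pD/(2σ_allow) = 6.88×1140/(2×327.2) = 11.99 mm.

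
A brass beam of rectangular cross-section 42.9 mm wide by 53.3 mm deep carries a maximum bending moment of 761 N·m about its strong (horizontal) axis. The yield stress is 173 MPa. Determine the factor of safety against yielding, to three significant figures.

Section modulus S = bh²/6 = 42.9×53.3²/6 = 20310 mm³.
σ = M/S = 761000/20310 = 37.46 MPa.
n = 173/37.46 = 4.618.

n = 4.62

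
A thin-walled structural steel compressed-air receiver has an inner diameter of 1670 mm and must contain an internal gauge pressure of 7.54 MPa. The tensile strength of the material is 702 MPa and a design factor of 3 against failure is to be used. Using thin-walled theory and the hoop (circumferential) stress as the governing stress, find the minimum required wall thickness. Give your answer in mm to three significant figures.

t = 26.9 mm

σ_allow = 702/3 = 234.0 MPa.
Hoop stress σ_h = pD/(2t), so t = pD/(2σ_allow) = 7.54×1670/(2×234.0) = 26.91 mm.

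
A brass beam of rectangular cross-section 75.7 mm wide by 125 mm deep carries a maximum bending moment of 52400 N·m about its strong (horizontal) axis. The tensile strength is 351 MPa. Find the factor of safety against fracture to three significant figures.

Section modulus S = bh²/6 = 75.7×125²/6 = 197100 mm³.
σ = M/S = 5.2400×10^7/197100 = 265.8 MPa.
n = 351/265.8 = 1.321.

n = 1.32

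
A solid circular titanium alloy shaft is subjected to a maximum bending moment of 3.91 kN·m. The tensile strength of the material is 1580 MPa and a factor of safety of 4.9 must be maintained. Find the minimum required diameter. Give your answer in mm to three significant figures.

d = 49.8 mm

σ_allow = 1580/4.9 = 322.4 MPa.
For a solid circular section σ = 32M/(πd³), so d³ = 32M/(π σ_allow) = 32×3910000/(π×322.4) = 123500 mm³.
d = 49.80 mm.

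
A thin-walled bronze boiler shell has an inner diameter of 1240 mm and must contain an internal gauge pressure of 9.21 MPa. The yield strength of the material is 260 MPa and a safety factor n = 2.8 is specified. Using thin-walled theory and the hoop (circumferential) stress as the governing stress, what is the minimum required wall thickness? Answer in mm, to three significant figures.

σ_allow = 260/2.8 = 92.86 MPa.
Hoop stress σ_h = pD/(2t), so t = pD/(2σ_allow) = 9.21×1240/(2×92.86) = 61.49 mm.

t = 61.5 mm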